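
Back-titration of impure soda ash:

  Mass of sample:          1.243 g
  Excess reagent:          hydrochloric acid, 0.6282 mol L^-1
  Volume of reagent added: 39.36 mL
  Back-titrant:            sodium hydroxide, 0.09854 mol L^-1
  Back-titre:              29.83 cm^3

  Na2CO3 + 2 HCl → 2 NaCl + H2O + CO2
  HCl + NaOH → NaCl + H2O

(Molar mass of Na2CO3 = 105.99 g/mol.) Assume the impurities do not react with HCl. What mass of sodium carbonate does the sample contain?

1.155 g

n(HCl) added = 0.03936 × 0.6282 = 0.02473 mol
n(NaOH) used in back-titration = 0.02983 × 0.09854 = 2.939 × 10^-3 mol
n(HCl) left over = 2.939 × 10^-3 mol (1:1 ratio)
n(HCl) consumed by analyte = 0.02473 − 2.939 × 10^-3 = 0.02179 mol
From the 1:2 ratio, n(Na2CO3) = 1/2 × 0.02179 = 0.01089 mol
mass of Na2CO3 = 0.01089 × 105.99 = 1.155 g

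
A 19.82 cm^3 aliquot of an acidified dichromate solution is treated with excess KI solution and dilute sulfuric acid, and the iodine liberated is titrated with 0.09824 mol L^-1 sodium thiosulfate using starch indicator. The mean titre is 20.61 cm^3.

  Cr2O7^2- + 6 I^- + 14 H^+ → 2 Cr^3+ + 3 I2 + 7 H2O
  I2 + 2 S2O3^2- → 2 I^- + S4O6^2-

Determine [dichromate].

0.01703 mol/L

n(S2O3^2-) = 0.02061 × 0.09824 = 2.025 × 10^-3 mol
n(I2) = n(S2O3^2-)/2 = 1.012 × 10^-3 mol
From the 1:3 ratio, n(Cr2O7^2-) in the aliquot = 1/3 × 1.012 × 10^-3 = 3.375 × 10^-4 mol
[Cr2O7^2-] = 3.375 × 10^-4 / 0.01982 = 0.01703 mol/L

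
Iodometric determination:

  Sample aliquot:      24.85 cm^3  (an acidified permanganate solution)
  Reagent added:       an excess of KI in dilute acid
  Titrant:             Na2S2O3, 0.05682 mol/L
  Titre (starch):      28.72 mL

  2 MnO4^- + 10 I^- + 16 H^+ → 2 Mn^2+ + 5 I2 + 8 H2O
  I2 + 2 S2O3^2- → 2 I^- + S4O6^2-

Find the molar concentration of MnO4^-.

0.01313 mol/L

n(S2O3^2-) = 0.02872 × 0.05682 = 1.632 × 10^-3 mol
n(I2) = n(S2O3^2-)/2 = 8.159 × 10^-4 mol
From the 2:5 ratio, n(MnO4^-) in the aliquot = 2/5 × 8.159 × 10^-4 = 3.264 × 10^-4 mol
[MnO4^-] = 3.264 × 10^-4 / 0.02485 = 0.01313 mol/L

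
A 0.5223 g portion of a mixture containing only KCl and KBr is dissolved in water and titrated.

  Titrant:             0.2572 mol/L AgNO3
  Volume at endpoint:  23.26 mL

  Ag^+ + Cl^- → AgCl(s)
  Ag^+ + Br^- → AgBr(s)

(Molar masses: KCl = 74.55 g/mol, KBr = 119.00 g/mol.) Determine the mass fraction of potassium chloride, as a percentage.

60.89 %

n(AgNO3) = 0.02326 × 0.2572 = 5.982 × 10^-3 mol
Let x = n(KCl), y = n(KBr).
Titrant: 1x + 1y = 5.982 × 10^-3;  mass: 74.55x + 119.00y = 0.5223
Solving, x = 4.266 × 10^-3 mol, y = 1.717 × 10^-3 mol
mass of KCl = 4.266 × 10^-3 × 74.55 = 0.3180 g
% KCl = 0.3180 / 0.5223 × 100 = 60.89 %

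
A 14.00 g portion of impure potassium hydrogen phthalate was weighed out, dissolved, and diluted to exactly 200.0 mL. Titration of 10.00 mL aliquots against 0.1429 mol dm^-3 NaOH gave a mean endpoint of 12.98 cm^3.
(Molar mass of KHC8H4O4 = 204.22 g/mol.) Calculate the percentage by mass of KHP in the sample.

KHC8H4O4 + NaOH → KNaC8H4O4 + H2O
n(NaOH) per titration = 0.01298 × 0.1429 = 1.855 × 10^-3 mol
n(KHC8H4O4) in each aliquot = 1.855 × 10^-3 mol (1:1 ratio)
n(KHC8H4O4) in the whole flask = 1.855 × 10^-3 × 200.0/10.00 = 0.03710 mol
mass of KHC8H4O4 = 0.03710 × 204.22 = 7.576 g
% KHC8H4O4 = 7.576 / 14.00 × 100 = 54.11 %

54.11 %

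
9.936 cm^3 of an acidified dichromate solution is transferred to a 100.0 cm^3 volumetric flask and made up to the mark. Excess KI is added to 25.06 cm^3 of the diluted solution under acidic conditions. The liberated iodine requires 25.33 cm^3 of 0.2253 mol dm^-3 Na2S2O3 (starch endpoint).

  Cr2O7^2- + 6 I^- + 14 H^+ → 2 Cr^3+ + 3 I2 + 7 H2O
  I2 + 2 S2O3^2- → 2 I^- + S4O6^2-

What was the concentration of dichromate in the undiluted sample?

n(S2O3^2-) = 0.02533 × 0.2253 = 5.707 × 10^-3 mol
n(I2) = n(S2O3^2-)/2 = 2.853 × 10^-3 mol
From the 1:3 ratio, n(Cr2O7^2-) in the aliquot = 1/3 × 2.853 × 10^-3 = 9.511 × 10^-4 mol
[Cr2O7^2-]_dilute = 9.511 × 10^-4 / 0.02506 = 0.03795 mol/L
[Cr2O7^2-]_original = 0.03795 × 100.0/9.936 = 0.3820 mol/L

0.3820 mol/L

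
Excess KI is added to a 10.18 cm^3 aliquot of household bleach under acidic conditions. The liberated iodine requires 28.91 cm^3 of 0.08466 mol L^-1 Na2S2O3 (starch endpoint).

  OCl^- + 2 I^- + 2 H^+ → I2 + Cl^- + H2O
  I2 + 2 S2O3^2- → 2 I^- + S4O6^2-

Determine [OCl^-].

0.1202 mol/L

n(S2O3^2-) = 0.02891 × 0.08466 = 2.448 × 10^-3 mol
n(I2) = n(S2O3^2-)/2 = 1.224 × 10^-3 mol
n(OCl^-) in the aliquot = 1.224 × 10^-3 mol (1:1 ratio)
[OCl^-] = 1.224 × 10^-3 / 0.01018 = 0.1202 mol/L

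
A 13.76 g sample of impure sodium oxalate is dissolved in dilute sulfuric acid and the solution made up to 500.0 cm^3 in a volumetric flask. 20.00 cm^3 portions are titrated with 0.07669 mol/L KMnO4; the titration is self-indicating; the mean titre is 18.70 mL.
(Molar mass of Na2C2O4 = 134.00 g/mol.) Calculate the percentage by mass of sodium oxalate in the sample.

87.29 %

2 MnO4^- + 5 C2O4^2- + 16 H^+ → 2 Mn^2+ + 10 CO2 + 8 H2O
n(KMnO4) per titration = 0.01870 × 0.07669 = 1.434 × 10^-3 mol
From the 5:2 ratio, n(Na2C2O4) in each aliquot = 5/2 × 1.434 × 10^-3 = 3.585 × 10^-3 mol
n(Na2C2O4) in the whole flask = 3.585 × 10^-3 × 500.0/20.00 = 0.08963 mol
mass of Na2C2O4 = 0.08963 × 134.00 = 12.01 g
% Na2C2O4 = 12.01 / 13.76 × 100 = 87.29 %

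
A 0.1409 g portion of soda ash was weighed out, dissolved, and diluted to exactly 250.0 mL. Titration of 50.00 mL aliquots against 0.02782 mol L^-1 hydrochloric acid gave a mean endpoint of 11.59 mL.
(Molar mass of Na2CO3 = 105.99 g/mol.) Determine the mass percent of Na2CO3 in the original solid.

60.64 %

Na2CO3 + 2 HCl → 2 NaCl + H2O + CO2
n(HCl) per titration = 0.01159 × 0.02782 = 3.224 × 10^-4 mol
From the 1:2 ratio, n(Na2CO3) in each aliquot = 1/2 × 3.224 × 10^-4 = 1.612 × 10^-4 mol
n(Na2CO3) in the whole flask = 1.612 × 10^-4 × 250.0/50.00 = 8.061 × 10^-4 mol
mass of Na2CO3 = 8.061 × 10^-4 × 105.99 = 0.08544 g
% Na2CO3 = 0.08544 / 0.1409 × 100 = 60.64 %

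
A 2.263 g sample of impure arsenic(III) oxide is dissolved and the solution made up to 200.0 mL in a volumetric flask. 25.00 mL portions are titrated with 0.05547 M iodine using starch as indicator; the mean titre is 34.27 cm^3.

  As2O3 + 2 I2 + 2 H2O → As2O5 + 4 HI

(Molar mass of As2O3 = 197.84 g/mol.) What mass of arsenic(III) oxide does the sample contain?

1.504 g

n(I2) per titration = 0.03427 × 0.05547 = 1.901 × 10^-3 mol
From the 1:2 ratio, n(As2O3) in each aliquot = 1/2 × 1.901 × 10^-3 = 9.505 × 10^-4 mol
n(As2O3) in the whole flask = 9.505 × 10^-4 × 200.0/25.00 = 7.604 × 10^-3 mol
mass of As2O3 = 7.604 × 10^-3 × 197.84 = 1.504 g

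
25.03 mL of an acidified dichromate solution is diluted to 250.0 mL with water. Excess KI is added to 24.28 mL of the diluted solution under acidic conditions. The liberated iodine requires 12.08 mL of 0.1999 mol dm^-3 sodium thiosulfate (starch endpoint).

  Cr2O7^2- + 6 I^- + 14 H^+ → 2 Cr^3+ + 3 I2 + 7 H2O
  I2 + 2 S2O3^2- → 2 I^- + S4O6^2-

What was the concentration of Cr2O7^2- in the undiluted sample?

0.1656 mol/L

n(S2O3^2-) = 0.01208 × 0.1999 = 2.415 × 10^-3 mol
n(I2) = n(S2O3^2-)/2 = 1.207 × 10^-3 mol
From the 1:3 ratio, n(Cr2O7^2-) in the aliquot = 1/3 × 1.207 × 10^-3 = 4.025 × 10^-4 mol
[Cr2O7^2-]_dilute = 4.025 × 10^-4 / 0.02428 = 0.01658 mol/L
[Cr2O7^2-]_original = 0.01658 × 250.0/25.03 = 0.1656 mol/L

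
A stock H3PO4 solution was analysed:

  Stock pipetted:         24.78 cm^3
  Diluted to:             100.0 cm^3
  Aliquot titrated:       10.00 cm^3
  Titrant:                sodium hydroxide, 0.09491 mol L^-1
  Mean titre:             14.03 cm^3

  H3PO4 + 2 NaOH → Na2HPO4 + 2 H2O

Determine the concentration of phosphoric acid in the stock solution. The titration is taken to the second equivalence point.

n(NaOH) = 0.01403 × 0.09491 = 1.332 × 10^-3 mol
From the 1:2 ratio, n(H3PO4) in the aliquot = 1/2 × 1.332 × 10^-3 = 6.658 × 10^-4 mol
[H3PO4]_dilute = 6.658 × 10^-4 / 0.01000 = 0.06658 mol/L
Dilution factor = 100.0 / 24.78 = 4.036
[H3PO4]_stock = 0.06658 × 4.036 = 0.2687 mol/L

0.2687 mol/L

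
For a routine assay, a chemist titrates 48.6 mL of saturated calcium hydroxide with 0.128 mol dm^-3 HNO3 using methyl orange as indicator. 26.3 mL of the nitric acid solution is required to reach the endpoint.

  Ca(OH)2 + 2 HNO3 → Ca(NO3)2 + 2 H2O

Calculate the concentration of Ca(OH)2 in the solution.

n(HNO3) = 0.0263 L × 0.128 mol/L = 3.37 × 10^-3 mol
From the 1:2 mole ratio, n(Ca(OH)2) = 1/2 × 3.37 × 10^-3 = 1.68 × 10^-3 mol
[Ca(OH)2] = 1.68 × 10^-3 mol / 0.0486 L = 0.0346 mol/L

0.0346 mol/L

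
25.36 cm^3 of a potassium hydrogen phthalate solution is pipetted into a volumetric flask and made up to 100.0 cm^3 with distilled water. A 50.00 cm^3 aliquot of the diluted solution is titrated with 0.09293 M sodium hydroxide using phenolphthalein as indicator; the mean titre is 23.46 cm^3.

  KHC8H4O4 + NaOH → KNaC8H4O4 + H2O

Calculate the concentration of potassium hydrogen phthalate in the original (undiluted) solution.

n(NaOH) = 0.02346 × 0.09293 = 2.180 × 10^-3 mol
n(KHC8H4O4) in the aliquot = 2.180 × 10^-3 mol (1:1 ratio)
[KHC8H4O4]_dilute = 2.180 × 10^-3 / 0.05000 = 0.04360 mol/L
Dilution factor = 100.0 / 25.36 = 3.943
[KHC8H4O4]_stock = 0.04360 × 3.943 = 0.1719 mol/L

0.1719 M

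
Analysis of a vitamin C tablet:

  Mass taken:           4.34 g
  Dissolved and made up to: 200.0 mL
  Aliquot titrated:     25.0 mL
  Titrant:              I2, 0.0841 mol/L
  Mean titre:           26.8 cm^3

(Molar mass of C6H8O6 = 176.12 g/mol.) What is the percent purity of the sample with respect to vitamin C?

C6H8O6 + I2 → C6H6O6 + 2 HI
n(I2) per titration = 0.0268 × 0.0841 = 2.25 × 10^-3 mol
n(C6H8O6) in each aliquot = 2.25 × 10^-3 mol (1:1 ratio)
n(C6H8O6) in the whole flask = 2.25 × 10^-3 × 200.0/25.0 = 0.0180 mol
mass of C6H8O6 = 0.0180 × 176.12 = 3.18 g
% C6H8O6 = 3.18 / 4.34 × 100 = 73.2 %

73.2 %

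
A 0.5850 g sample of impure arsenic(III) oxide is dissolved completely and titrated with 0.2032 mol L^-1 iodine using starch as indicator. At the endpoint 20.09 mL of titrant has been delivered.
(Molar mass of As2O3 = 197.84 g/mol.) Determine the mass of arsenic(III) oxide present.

0.4038 g

As2O3 + 2 I2 + 2 H2O → As2O5 + 4 HI
n(I2) = 0.02009 L × 0.2032 mol/L = 4.082 × 10^-3 mol
From the 1:2 ratio, n(As2O3) = 1/2 × 4.082 × 10^-3 = 2.041 × 10^-3 mol
mass of As2O3 = 2.041 × 10^-3 × 197.84 g/mol = 0.4038 g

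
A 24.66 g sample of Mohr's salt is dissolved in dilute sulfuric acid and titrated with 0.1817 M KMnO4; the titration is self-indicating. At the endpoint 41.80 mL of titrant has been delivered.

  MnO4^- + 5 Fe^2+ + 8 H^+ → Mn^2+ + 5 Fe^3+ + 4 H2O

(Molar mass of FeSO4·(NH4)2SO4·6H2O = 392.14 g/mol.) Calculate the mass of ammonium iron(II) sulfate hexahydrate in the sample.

14.89 g

n(KMnO4) = 0.04180 L × 0.1817 mol/L = 7.595 × 10^-3 mol
From the 5:1 ratio, n(FeSO4·(NH4)2SO4·6H2O) = 5/1 × 7.595 × 10^-3 = 0.03798 mol
mass of FeSO4·(NH4)2SO4·6H2O = 0.03798 × 392.14 g/mol = 14.89 g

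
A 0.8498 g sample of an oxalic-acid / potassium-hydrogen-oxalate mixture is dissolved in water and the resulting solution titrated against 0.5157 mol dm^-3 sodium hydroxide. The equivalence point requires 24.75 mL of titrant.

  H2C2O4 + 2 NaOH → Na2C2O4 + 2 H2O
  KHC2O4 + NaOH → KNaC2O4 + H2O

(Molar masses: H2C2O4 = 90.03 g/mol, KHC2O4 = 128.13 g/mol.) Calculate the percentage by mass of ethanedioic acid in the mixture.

50.07 %

n(NaOH) = 0.02475 × 0.5157 = 0.01276 mol
Let x = n(H2C2O4), y = n(KHC2O4).
Titrant: 2x + 1y = 0.01276;  mass: 90.03x + 128.13y = 0.8498
Solving, x = 4.726 × 10^-3 mol, y = 3.312 × 10^-3 mol
mass of H2C2O4 = 4.726 × 10^-3 × 90.03 = 0.4255 g
% H2C2O4 = 0.4255 / 0.8498 × 100 = 50.07 %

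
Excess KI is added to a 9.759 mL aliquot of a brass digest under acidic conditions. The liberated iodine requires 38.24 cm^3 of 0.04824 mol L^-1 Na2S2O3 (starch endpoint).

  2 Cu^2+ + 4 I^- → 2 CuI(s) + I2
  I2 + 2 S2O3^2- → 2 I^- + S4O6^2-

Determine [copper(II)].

n(S2O3^2-) = 0.03824 × 0.04824 = 1.845 × 10^-3 mol
n(I2) = n(S2O3^2-)/2 = 9.223 × 10^-4 mol
From the 2:1 ratio, n(Cu2+) in the aliquot = 2/1 × 9.223 × 10^-4 = 1.845 × 10^-3 mol
[Cu2+] = 1.845 × 10^-3 / 0.009759 = 0.1890 mol/L

0.1890 mol/L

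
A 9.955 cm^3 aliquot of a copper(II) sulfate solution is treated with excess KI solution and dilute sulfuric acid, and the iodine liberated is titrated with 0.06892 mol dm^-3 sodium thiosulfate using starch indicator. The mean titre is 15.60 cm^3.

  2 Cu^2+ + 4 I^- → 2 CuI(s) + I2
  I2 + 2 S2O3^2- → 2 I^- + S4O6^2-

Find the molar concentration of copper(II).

0.1080 mol/L

n(S2O3^2-) = 0.01560 × 0.06892 = 1.075 × 10^-3 mol
n(I2) = n(S2O3^2-)/2 = 5.376 × 10^-4 mol
From the 2:1 ratio, n(Cu2+) in the aliquot = 2/1 × 5.376 × 10^-4 = 1.075 × 10^-3 mol
[Cu2+] = 1.075 × 10^-3 / 0.009955 = 0.1080 mol/L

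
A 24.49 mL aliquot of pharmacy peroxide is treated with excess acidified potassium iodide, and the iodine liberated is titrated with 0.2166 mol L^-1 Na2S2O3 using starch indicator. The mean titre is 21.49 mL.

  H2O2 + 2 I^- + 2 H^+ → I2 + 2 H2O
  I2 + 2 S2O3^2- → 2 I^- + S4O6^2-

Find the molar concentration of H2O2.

0.09503 mol/L

n(S2O3^2-) = 0.02149 × 0.2166 = 4.655 × 10^-3 mol
n(I2) = n(S2O3^2-)/2 = 2.327 × 10^-3 mol
n(H2O2) in the aliquot = 2.327 × 10^-3 mol (1:1 ratio)
[H2O2] = 2.327 × 10^-3 / 0.02449 = 0.09503 mol/L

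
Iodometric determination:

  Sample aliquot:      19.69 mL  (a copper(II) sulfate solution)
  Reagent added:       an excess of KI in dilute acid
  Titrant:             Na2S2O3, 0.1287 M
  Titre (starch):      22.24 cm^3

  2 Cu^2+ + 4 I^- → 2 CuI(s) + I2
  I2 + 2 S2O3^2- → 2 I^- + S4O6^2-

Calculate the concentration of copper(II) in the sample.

0.1454 M

n(S2O3^2-) = 0.02224 × 0.1287 = 2.862 × 10^-3 mol
n(I2) = n(S2O3^2-)/2 = 1.431 × 10^-3 mol
From the 2:1 ratio, n(Cu2+) in the aliquot = 2/1 × 1.431 × 10^-3 = 2.862 × 10^-3 mol
[Cu2+] = 2.862 × 10^-3 / 0.01969 = 0.1454 mol/L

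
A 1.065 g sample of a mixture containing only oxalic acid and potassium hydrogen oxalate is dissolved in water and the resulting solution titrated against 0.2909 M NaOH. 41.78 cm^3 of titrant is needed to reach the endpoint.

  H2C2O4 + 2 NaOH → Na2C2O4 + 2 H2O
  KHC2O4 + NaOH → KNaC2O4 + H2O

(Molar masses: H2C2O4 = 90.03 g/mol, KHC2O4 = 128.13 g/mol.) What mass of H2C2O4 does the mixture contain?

n(NaOH) = 0.04178 × 0.2909 = 0.01215 mol
Let x = n(H2C2O4), y = n(KHC2O4).
Titrant: 2x + 1y = 0.01215;  mass: 90.03x + 128.13y = 1.065
Solving, x = 2.961 × 10^-3 mol, y = 6.231 × 10^-3 mol
mass of H2C2O4 = 2.961 × 10^-3 × 90.03 = 0.2666 g

0.2666 g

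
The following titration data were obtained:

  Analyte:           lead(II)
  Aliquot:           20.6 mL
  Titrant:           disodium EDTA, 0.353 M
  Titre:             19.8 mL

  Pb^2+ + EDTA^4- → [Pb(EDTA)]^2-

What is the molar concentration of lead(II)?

n(EDTA) = 0.0198 L × 0.353 mol/L = 6.99 × 10^-3 mol
n(Pb2+) = 6.99 × 10^-3 mol (1:1 mole ratio)
[Pb2+] = 6.99 × 10^-3 mol / 0.0206 L = 0.339 mol/L

0.339 M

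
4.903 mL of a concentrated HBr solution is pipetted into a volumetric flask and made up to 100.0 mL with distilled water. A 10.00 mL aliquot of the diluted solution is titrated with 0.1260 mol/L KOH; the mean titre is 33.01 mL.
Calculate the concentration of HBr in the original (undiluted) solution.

HBr + KOH → KBr + H2O
n(KOH) = 0.03301 × 0.1260 = 4.159 × 10^-3 mol
n(HBr) in the aliquot = 4.159 × 10^-3 mol (1:1 ratio)
[HBr]_dilute = 4.159 × 10^-3 / 0.01000 = 0.4159 mol/L
Dilution factor = 100.0 / 4.903 = 20.40
[HBr]_stock = 0.4159 × 20.40 = 8.483 mol/L

8.483 mol/L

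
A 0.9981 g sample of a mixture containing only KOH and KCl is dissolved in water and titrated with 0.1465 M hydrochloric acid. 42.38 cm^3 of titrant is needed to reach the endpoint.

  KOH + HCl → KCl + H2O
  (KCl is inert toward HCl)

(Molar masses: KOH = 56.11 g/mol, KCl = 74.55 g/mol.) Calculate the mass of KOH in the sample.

0.3484 g

n(HCl) = 0.04238 × 0.1465 = 6.209 × 10^-3 mol
Let x = n(KOH), y = n(KCl).
Titrant: 1x = 6.209 × 10^-3;  mass: 56.11x + 74.55y = 0.9981
Solving, x = 6.209 × 10^-3 mol, y = 8.715 × 10^-3 mol
mass of KOH = 6.209 × 10^-3 × 56.11 = 0.3484 g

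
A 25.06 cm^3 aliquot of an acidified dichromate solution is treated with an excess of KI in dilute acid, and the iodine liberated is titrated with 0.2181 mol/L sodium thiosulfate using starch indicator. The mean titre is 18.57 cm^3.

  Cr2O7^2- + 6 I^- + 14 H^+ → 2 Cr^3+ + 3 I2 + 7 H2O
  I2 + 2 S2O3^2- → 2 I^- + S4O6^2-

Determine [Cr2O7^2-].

n(S2O3^2-) = 0.01857 × 0.2181 = 4.050 × 10^-3 mol
n(I2) = n(S2O3^2-)/2 = 2.025 × 10^-3 mol
From the 1:3 ratio, n(Cr2O7^2-) in the aliquot = 1/3 × 2.025 × 10^-3 = 6.750 × 10^-4 mol
[Cr2O7^2-] = 6.750 × 10^-4 / 0.02506 = 0.02694 mol/L

0.02694 mol/L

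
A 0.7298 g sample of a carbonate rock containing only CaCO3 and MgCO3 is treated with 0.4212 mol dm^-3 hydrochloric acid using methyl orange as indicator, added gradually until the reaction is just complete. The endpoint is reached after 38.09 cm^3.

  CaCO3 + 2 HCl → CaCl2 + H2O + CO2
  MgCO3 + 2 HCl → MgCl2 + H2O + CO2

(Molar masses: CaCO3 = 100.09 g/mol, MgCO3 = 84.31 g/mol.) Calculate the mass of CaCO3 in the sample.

0.3393 g

n(HCl) = 0.03809 × 0.4212 = 0.01604 mol
Let x = n(CaCO3), y = n(MgCO3).
Titrant: 2x + 2y = 0.01604;  mass: 100.09x + 84.31y = 0.7298
Solving, x = 3.389 × 10^-3 mol, y = 4.632 × 10^-3 mol
mass of CaCO3 = 3.389 × 10^-3 × 100.09 = 0.3393 g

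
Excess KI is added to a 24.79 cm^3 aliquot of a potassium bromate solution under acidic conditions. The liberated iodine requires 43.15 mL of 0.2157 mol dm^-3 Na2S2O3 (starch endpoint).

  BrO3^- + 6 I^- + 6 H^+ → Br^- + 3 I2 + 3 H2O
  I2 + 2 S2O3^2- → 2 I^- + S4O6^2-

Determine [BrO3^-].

n(S2O3^2-) = 0.04315 × 0.2157 = 9.307 × 10^-3 mol
n(I2) = n(S2O3^2-)/2 = 4.654 × 10^-3 mol
From the 1:3 ratio, n(BrO3^-) in the aliquot = 1/3 × 4.654 × 10^-3 = 1.551 × 10^-3 mol
[BrO3^-] = 1.551 × 10^-3 / 0.02479 = 0.06258 mol/L

0.06258 mol/L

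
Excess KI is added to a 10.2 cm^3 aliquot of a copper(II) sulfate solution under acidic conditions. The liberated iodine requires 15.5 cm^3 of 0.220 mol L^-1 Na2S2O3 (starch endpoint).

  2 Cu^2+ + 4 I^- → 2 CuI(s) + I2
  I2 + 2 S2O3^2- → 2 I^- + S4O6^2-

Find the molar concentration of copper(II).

0.334 mol/L

n(S2O3^2-) = 0.0155 × 0.220 = 3.41 × 10^-3 mol
n(I2) = n(S2O3^2-)/2 = 1.71 × 10^-3 mol
From the 2:1 ratio, n(Cu2+) in the aliquot = 2/1 × 1.71 × 10^-3 = 3.41 × 10^-3 mol
[Cu2+] = 3.41 × 10^-3 / 0.0102 = 0.334 mol/L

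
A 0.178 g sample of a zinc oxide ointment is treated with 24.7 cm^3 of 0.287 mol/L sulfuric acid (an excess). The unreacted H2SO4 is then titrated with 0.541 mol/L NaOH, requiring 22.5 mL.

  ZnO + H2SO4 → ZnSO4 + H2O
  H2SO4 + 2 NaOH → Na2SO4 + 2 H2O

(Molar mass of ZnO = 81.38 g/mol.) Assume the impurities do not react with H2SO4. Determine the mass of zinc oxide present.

0.0816 g

n(H2SO4) added = 0.0247 × 0.287 = 7.09 × 10^-3 mol
n(NaOH) used in back-titration = 0.0225 × 0.541 = 0.0122 mol
From the 1:2 ratio, n(H2SO4) left over = 1/2 × 0.0122 = 6.09 × 10^-3 mol
n(H2SO4) consumed by analyte = 7.09 × 10^-3 − 6.09 × 10^-3 = 1.00 × 10^-3 mol
n(ZnO) = 1.00 × 10^-3 mol (1:1 ratio)
mass of ZnO = 1.00 × 10^-3 × 81.38 = 0.0816 g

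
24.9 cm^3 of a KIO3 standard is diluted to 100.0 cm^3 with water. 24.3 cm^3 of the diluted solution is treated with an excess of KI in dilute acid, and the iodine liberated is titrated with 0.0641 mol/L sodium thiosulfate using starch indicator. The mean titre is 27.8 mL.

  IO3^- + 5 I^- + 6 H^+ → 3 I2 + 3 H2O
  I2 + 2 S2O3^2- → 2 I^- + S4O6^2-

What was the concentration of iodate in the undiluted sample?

n(S2O3^2-) = 0.0278 × 0.0641 = 1.78 × 10^-3 mol
n(I2) = n(S2O3^2-)/2 = 8.91 × 10^-4 mol
From the 1:3 ratio, n(IO3^-) in the aliquot = 1/3 × 8.91 × 10^-4 = 2.97 × 10^-4 mol
[IO3^-]_dilute = 2.97 × 10^-4 / 0.0243 = 0.0122 mol/L
[IO3^-]_original = 0.0122 × 100.0/24.9 = 0.0491 mol/L

0.0491 mol/L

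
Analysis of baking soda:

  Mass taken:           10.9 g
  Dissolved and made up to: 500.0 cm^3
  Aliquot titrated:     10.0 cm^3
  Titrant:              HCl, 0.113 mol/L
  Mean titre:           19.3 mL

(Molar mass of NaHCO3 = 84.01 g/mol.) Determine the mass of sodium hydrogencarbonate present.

9.16 g

NaHCO3 + HCl → NaCl + H2O + CO2
n(HCl) per titration = 0.0193 × 0.113 = 2.18 × 10^-3 mol
n(NaHCO3) in each aliquot = 2.18 × 10^-3 mol (1:1 ratio)
n(NaHCO3) in the whole flask = 2.18 × 10^-3 × 500.0/10.0 = 0.109 mol
mass of NaHCO3 = 0.109 × 84.01 = 9.16 g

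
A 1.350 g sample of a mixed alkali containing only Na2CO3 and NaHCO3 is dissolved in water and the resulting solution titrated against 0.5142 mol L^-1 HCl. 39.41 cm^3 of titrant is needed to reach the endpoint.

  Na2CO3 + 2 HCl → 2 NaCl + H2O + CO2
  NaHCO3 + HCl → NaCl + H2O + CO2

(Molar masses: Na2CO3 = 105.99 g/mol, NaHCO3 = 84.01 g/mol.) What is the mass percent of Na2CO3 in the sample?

n(HCl) = 0.03941 × 0.5142 = 0.02026 mol
Let x = n(Na2CO3), y = n(NaHCO3).
Titrant: 2x + 1y = 0.02026;  mass: 105.99x + 84.01y = 1.350
Solving, x = 5.682 × 10^-3 mol, y = 8.901 × 10^-3 mol
mass of Na2CO3 = 5.682 × 10^-3 × 105.99 = 0.6022 g
% Na2CO3 = 0.6022 / 1.350 × 100 = 44.61 %

44.61 %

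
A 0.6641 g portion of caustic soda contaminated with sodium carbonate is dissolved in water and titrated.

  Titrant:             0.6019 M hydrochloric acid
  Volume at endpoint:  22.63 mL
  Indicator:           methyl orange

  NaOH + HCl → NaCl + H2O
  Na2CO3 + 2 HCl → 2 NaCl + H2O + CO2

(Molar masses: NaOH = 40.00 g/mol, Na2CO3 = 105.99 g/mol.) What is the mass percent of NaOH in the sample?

n(HCl) = 0.02263 × 0.6019 = 0.01362 mol
Let x = n(NaOH), y = n(Na2CO3).
Titrant: 1x + 2y = 0.01362;  mass: 40.00x + 105.99y = 0.6641
Solving, x = 4.444 × 10^-3 mol, y = 4.589 × 10^-3 mol
mass of NaOH = 4.444 × 10^-3 × 40.00 = 0.1777 g
% NaOH = 0.1777 / 0.6641 × 100 = 26.76 %

26.76 %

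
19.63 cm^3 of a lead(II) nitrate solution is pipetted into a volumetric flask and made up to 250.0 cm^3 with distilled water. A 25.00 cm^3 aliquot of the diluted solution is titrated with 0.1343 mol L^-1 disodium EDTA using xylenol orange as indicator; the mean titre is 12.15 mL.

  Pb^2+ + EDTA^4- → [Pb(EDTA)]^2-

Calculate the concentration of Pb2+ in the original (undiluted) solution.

n(EDTA) = 0.01215 × 0.1343 = 1.632 × 10^-3 mol
n(Pb2+) in the aliquot = 1.632 × 10^-3 mol (1:1 ratio)
[Pb2+]_dilute = 1.632 × 10^-3 / 0.02500 = 0.06527 mol/L
Dilution factor = 250.0 / 19.63 = 12.74
[Pb2+]_stock = 0.06527 × 12.74 = 0.8313 mol/L

0.8313 mol/L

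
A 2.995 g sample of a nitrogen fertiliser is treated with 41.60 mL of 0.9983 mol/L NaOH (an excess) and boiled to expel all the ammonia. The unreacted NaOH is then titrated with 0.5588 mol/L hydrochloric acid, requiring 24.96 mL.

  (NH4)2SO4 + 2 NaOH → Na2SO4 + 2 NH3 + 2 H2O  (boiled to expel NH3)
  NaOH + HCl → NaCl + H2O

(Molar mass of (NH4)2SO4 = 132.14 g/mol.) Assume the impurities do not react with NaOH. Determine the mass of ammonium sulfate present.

1.822 g

n(NaOH) added = 0.04160 × 0.9983 = 0.04153 mol
n(HCl) used in back-titration = 0.02496 × 0.5588 = 0.01395 mol
n(NaOH) left over = 0.01395 mol (1:1 ratio)
n(NaOH) consumed by analyte = 0.04153 − 0.01395 = 0.02758 mol
From the 1:2 ratio, n((NH4)2SO4) = 1/2 × 0.02758 = 0.01379 mol
mass of (NH4)2SO4 = 0.01379 × 132.14 = 1.822 g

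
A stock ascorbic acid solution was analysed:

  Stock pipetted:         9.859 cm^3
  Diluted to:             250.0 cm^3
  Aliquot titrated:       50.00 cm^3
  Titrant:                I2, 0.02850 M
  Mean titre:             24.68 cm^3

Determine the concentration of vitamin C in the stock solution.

0.3567 M

C6H8O6 + I2 → C6H6O6 + 2 HI
n(I2) = 0.02468 × 0.02850 = 7.034 × 10^-4 mol
n(C6H8O6) in the aliquot = 7.034 × 10^-4 mol (1:1 ratio)
[C6H8O6]_dilute = 7.034 × 10^-4 / 0.05000 = 0.01407 mol/L
Dilution factor = 250.0 / 9.859 = 25.36
[C6H8O6]_stock = 0.01407 × 25.36 = 0.3567 mol/L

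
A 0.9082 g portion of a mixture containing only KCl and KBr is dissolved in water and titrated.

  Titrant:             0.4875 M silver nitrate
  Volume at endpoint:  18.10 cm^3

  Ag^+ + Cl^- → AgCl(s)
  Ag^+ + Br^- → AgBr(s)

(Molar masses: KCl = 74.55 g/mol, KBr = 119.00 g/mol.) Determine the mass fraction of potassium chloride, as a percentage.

n(AgNO3) = 0.01810 × 0.4875 = 8.824 × 10^-3 mol
Let x = n(KCl), y = n(KBr).
Titrant: 1x + 1y = 8.824 × 10^-3;  mass: 74.55x + 119.00y = 0.9082
Solving, x = 3.191 × 10^-3 mol, y = 5.633 × 10^-3 mol
mass of KCl = 3.191 × 10^-3 × 74.55 = 0.2379 g
% KCl = 0.2379 / 0.9082 × 100 = 26.19 %

26.19 %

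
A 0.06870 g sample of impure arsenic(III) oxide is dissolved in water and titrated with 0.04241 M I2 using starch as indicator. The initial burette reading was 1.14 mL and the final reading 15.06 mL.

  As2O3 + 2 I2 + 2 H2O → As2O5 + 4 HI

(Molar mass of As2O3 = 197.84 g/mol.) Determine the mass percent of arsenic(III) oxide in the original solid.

85.00 %

n(I2) = 0.01392 L × 0.04241 mol/L = 5.903 × 10^-4 mol
From the 1:2 ratio, n(As2O3) = 1/2 × 5.903 × 10^-4 = 2.952 × 10^-4 mol
mass of As2O3 = 2.952 × 10^-4 × 197.84 g/mol = 0.05840 g
% As2O3 = 0.05840 / 0.06870 × 100 = 85.00 %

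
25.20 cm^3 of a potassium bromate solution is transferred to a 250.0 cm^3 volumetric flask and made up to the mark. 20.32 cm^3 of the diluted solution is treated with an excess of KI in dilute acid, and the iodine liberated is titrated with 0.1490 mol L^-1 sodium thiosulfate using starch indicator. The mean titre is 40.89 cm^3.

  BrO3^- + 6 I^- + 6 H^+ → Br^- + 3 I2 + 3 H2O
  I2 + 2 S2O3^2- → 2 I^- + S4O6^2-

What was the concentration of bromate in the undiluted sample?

n(S2O3^2-) = 0.04089 × 0.1490 = 6.093 × 10^-3 mol
n(I2) = n(S2O3^2-)/2 = 3.046 × 10^-3 mol
From the 1:3 ratio, n(BrO3^-) in the aliquot = 1/3 × 3.046 × 10^-3 = 1.015 × 10^-3 mol
[BrO3^-]_dilute = 1.015 × 10^-3 / 0.02032 = 0.04997 mol/L
[BrO3^-]_original = 0.04997 × 250.0/25.20 = 0.4958 mol/L

0.4958 mol/L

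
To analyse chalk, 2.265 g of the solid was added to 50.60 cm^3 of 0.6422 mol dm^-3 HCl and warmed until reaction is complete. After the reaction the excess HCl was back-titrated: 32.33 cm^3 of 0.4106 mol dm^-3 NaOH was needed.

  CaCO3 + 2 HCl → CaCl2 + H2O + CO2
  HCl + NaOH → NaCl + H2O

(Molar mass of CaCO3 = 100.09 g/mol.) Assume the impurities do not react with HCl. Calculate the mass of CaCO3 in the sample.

0.9619 g

n(HCl) added = 0.05060 × 0.6422 = 0.03250 mol
n(NaOH) used in back-titration = 0.03233 × 0.4106 = 0.01327 mol
n(HCl) left over = 0.01327 mol (1:1 ratio)
n(HCl) consumed by analyte = 0.03250 − 0.01327 = 0.01922 mol
From the 1:2 ratio, n(CaCO3) = 1/2 × 0.01922 = 9.610 × 10^-3 mol
mass of CaCO3 = 9.610 × 10^-3 × 100.09 = 0.9619 g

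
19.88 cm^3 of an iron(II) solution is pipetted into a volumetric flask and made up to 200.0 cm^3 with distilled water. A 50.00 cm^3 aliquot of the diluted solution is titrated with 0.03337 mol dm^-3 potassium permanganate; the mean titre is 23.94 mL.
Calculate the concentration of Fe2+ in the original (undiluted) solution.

0.8037 mol/L

MnO4^- + 5 Fe^2+ + 8 H^+ → Mn^2+ + 5 Fe^3+ + 4 H2O
n(KMnO4) = 0.02394 × 0.03337 = 7.989 × 10^-4 mol
From the 5:1 ratio, n(Fe2+) in the aliquot = 5/1 × 7.989 × 10^-4 = 3.994 × 10^-3 mol
[Fe2+]_dilute = 3.994 × 10^-3 / 0.05000 = 0.07989 mol/L
Dilution factor = 200.0 / 19.88 = 10.06
[Fe2+]_stock = 0.07989 × 10.06 = 0.8037 mol/L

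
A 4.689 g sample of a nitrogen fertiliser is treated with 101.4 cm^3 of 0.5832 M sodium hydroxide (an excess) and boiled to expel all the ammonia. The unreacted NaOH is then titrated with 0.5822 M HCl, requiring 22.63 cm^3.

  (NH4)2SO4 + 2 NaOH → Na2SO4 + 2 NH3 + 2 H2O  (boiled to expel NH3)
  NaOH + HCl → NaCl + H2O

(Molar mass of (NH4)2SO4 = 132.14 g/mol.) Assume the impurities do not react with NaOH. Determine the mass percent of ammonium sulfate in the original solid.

n(NaOH) added = 0.1014 × 0.5832 = 0.05914 mol
n(HCl) used in back-titration = 0.02263 × 0.5822 = 0.01318 mol
n(NaOH) left over = 0.01318 mol (1:1 ratio)
n(NaOH) consumed by analyte = 0.05914 − 0.01318 = 0.04596 mol
From the 1:2 ratio, n((NH4)2SO4) = 1/2 × 0.04596 = 0.02298 mol
mass of (NH4)2SO4 = 0.02298 × 132.14 = 3.037 g
% (NH4)2SO4 = 3.037 / 4.689 × 100 = 64.76 %

64.76 %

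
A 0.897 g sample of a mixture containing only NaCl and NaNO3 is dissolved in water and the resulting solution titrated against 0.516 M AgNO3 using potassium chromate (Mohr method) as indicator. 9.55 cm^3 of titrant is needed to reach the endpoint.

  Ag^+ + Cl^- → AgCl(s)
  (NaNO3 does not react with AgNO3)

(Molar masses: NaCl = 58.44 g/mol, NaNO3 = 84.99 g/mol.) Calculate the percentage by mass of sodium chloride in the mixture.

n(AgNO3) = 0.00955 × 0.516 = 4.93 × 10^-3 mol
Let x = n(NaCl), y = n(NaNO3).
Titrant: 1x = 4.93 × 10^-3;  mass: 58.44x + 84.99y = 0.897
Solving, x = 4.93 × 10^-3 mol, y = 7.17 × 10^-3 mol
mass of NaCl = 4.93 × 10^-3 × 58.44 = 0.288 g
% NaCl = 0.288 / 0.897 × 100 = 32.1 %

32.1 %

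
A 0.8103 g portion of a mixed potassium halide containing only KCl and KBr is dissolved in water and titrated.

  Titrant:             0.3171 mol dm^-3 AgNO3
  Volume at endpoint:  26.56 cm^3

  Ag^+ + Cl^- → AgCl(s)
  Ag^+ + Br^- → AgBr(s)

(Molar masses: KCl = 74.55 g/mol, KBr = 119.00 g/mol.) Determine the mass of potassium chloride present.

0.3219 g

n(AgNO3) = 0.02656 × 0.3171 = 8.422 × 10^-3 mol
Let x = n(KCl), y = n(KBr).
Titrant: 1x + 1y = 8.422 × 10^-3;  mass: 74.55x + 119.00y = 0.8103
Solving, x = 4.318 × 10^-3 mol, y = 4.104 × 10^-3 mol
mass of KCl = 4.318 × 10^-3 × 74.55 = 0.3219 g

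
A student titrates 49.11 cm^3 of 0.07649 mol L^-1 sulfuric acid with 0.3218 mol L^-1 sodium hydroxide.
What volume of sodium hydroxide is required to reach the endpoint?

23.35 mL

H2SO4 + 2 NaOH → Na2SO4 + 2 H2O
n(H2SO4) = 0.04911 L × 0.07649 mol/L = 3.756 × 10^-3 mol
From the 2:1 stoichiometry, n(NaOH) = 2/1 × 3.756 × 10^-3 = 7.513 × 10^-3 mol
V(NaOH) = 7.513 × 10^-3 mol / 0.3218 mol/L = 0.02335 L = 23.35 mL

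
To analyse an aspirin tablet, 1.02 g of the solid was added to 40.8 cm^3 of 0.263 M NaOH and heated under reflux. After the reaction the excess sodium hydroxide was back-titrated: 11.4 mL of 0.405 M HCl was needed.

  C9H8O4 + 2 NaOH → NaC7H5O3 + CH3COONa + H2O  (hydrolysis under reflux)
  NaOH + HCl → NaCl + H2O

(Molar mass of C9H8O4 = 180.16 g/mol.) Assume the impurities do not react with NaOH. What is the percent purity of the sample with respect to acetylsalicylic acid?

54.0 %

n(NaOH) added = 0.0408 × 0.263 = 0.0107 mol
n(HCl) used in back-titration = 0.0114 × 0.405 = 4.62 × 10^-3 mol
n(NaOH) left over = 4.62 × 10^-3 mol (1:1 ratio)
n(NaOH) consumed by analyte = 0.0107 − 4.62 × 10^-3 = 6.11 × 10^-3 mol
From the 1:2 ratio, n(C9H8O4) = 1/2 × 6.11 × 10^-3 = 3.06 × 10^-3 mol
mass of C9H8O4 = 3.06 × 10^-3 × 180.16 = 0.551 g
% C9H8O4 = 0.551 / 1.02 × 100 = 54.0 %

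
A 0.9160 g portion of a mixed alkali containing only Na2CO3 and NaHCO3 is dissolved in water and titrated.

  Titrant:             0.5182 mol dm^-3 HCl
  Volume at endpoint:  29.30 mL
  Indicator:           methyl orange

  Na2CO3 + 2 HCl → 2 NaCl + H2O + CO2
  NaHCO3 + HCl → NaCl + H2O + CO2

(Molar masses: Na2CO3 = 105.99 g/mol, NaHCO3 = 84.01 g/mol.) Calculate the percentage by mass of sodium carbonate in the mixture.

67.07 %

n(HCl) = 0.02930 × 0.5182 = 0.01518 mol
Let x = n(Na2CO3), y = n(NaHCO3).
Titrant: 2x + 1y = 0.01518;  mass: 105.99x + 84.01y = 0.9160
Solving, x = 5.796 × 10^-3 mol, y = 3.591 × 10^-3 mol
mass of Na2CO3 = 5.796 × 10^-3 × 105.99 = 0.6144 g
% Na2CO3 = 0.6144 / 0.9160 × 100 = 67.07 %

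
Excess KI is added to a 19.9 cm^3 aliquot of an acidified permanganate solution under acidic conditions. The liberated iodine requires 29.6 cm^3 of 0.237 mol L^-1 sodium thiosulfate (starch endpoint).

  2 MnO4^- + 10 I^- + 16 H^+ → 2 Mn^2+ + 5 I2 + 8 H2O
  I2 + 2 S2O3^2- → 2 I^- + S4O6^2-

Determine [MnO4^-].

n(S2O3^2-) = 0.0296 × 0.237 = 7.02 × 10^-3 mol
n(I2) = n(S2O3^2-)/2 = 3.51 × 10^-3 mol
From the 2:5 ratio, n(MnO4^-) in the aliquot = 2/5 × 3.51 × 10^-3 = 1.40 × 10^-3 mol
[MnO4^-] = 1.40 × 10^-3 / 0.0199 = 0.0705 mol/L

0.0705 mol/L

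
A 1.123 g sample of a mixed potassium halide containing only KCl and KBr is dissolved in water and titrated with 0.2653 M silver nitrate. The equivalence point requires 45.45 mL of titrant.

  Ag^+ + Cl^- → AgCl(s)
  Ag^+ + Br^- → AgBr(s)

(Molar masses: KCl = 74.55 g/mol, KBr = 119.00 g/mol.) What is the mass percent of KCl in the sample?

n(AgNO3) = 0.04545 × 0.2653 = 0.01206 mol
Let x = n(KCl), y = n(KBr).
Titrant: 1x + 1y = 0.01206;  mass: 74.55x + 119.00y = 1.123
Solving, x = 7.017 × 10^-3 mol, y = 5.041 × 10^-3 mol
mass of KCl = 7.017 × 10^-3 × 74.55 = 0.5231 g
% KCl = 0.5231 / 1.123 × 100 = 46.58 %

46.58 %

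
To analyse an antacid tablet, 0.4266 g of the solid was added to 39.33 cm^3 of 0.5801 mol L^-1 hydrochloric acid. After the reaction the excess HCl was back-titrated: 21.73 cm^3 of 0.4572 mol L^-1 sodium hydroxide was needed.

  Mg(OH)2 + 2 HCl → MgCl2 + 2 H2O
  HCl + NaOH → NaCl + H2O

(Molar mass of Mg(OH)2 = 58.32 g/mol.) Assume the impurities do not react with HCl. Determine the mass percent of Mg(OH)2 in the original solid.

88.04 %

n(HCl) added = 0.03933 × 0.5801 = 0.02282 mol
n(NaOH) used in back-titration = 0.02173 × 0.4572 = 9.935 × 10^-3 mol
n(HCl) left over = 9.935 × 10^-3 mol (1:1 ratio)
n(HCl) consumed by analyte = 0.02282 − 9.935 × 10^-3 = 0.01288 mol
From the 1:2 ratio, n(Mg(OH)2) = 1/2 × 0.01288 = 6.440 × 10^-3 mol
mass of Mg(OH)2 = 6.440 × 10^-3 × 58.32 = 0.3756 g
% Mg(OH)2 = 0.3756 / 0.4266 × 100 = 88.04 %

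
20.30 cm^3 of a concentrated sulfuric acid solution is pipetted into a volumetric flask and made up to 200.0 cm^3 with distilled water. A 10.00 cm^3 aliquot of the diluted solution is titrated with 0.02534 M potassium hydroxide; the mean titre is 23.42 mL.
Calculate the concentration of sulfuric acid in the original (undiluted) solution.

H2SO4 + 2 KOH → K2SO4 + 2 H2O
n(KOH) = 0.02342 × 0.02534 = 5.935 × 10^-4 mol
From the 1:2 ratio, n(H2SO4) in the aliquot = 1/2 × 5.935 × 10^-4 = 2.967 × 10^-4 mol
[H2SO4]_dilute = 2.967 × 10^-4 / 0.01000 = 0.02967 mol/L
Dilution factor = 200.0 / 20.30 = 9.852
[H2SO4]_stock = 0.02967 × 9.852 = 0.2923 mol/L

0.2923 M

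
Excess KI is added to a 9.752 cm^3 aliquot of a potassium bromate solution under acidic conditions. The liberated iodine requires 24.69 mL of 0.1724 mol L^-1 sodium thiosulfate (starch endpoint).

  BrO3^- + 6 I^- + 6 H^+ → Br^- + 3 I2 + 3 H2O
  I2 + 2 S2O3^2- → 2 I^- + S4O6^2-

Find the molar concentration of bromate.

0.07275 mol/L

n(S2O3^2-) = 0.02469 × 0.1724 = 4.257 × 10^-3 mol
n(I2) = n(S2O3^2-)/2 = 2.128 × 10^-3 mol
From the 1:3 ratio, n(BrO3^-) in the aliquot = 1/3 × 2.128 × 10^-3 = 7.094 × 10^-4 mol
[BrO3^-] = 7.094 × 10^-4 / 0.009752 = 0.07275 mol/L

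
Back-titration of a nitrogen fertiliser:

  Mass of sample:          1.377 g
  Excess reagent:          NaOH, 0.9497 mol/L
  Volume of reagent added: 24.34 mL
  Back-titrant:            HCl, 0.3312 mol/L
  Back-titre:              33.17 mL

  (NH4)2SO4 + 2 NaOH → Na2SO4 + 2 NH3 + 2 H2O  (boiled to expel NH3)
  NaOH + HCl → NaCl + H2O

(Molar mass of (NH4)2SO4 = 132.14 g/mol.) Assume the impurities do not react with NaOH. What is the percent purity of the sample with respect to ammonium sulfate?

n(NaOH) added = 0.02434 × 0.9497 = 0.02312 mol
n(HCl) used in back-titration = 0.03317 × 0.3312 = 0.01099 mol
n(NaOH) left over = 0.01099 mol (1:1 ratio)
n(NaOH) consumed by analyte = 0.02312 − 0.01099 = 0.01213 mol
From the 1:2 ratio, n((NH4)2SO4) = 1/2 × 0.01213 = 6.065 × 10^-3 mol
mass of (NH4)2SO4 = 6.065 × 10^-3 × 132.14 = 0.8014 g
% (NH4)2SO4 = 0.8014 / 1.377 × 100 = 58.20 %

58.20 %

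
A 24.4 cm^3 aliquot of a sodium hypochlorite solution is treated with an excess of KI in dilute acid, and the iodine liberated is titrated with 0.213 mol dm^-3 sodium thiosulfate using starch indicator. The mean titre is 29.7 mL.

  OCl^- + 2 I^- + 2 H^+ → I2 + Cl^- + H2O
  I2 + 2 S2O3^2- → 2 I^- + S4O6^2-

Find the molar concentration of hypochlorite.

n(S2O3^2-) = 0.0297 × 0.213 = 6.33 × 10^-3 mol
n(I2) = n(S2O3^2-)/2 = 3.16 × 10^-3 mol
n(OCl^-) in the aliquot = 3.16 × 10^-3 mol (1:1 ratio)
[OCl^-] = 3.16 × 10^-3 / 0.0244 = 0.130 mol/L

0.130 mol/L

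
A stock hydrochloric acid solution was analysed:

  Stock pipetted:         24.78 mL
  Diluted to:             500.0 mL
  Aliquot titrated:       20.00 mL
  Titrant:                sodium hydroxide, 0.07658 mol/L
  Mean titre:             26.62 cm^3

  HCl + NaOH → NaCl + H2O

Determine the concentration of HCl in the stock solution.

2.057 mol/L

n(NaOH) = 0.02662 × 0.07658 = 2.039 × 10^-3 mol
n(HCl) in the aliquot = 2.039 × 10^-3 mol (1:1 ratio)
[HCl]_dilute = 2.039 × 10^-3 / 0.02000 = 0.1019 mol/L
Dilution factor = 500.0 / 24.78 = 20.18
[HCl]_stock = 0.1019 × 20.18 = 2.057 mol/L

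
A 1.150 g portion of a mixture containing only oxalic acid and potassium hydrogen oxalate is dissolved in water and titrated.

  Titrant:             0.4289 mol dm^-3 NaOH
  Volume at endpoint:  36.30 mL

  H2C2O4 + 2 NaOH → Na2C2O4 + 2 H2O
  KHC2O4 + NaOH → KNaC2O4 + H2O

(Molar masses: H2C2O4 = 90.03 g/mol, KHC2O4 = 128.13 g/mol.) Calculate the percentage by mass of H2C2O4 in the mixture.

n(NaOH) = 0.03630 × 0.4289 = 0.01557 mol
Let x = n(H2C2O4), y = n(KHC2O4).
Titrant: 2x + 1y = 0.01557;  mass: 90.03x + 128.13y = 1.150
Solving, x = 5.083 × 10^-3 mol, y = 5.404 × 10^-3 mol
mass of H2C2O4 = 5.083 × 10^-3 × 90.03 = 0.4576 g
% H2C2O4 = 0.4576 / 1.150 × 100 = 39.79 %

39.79 %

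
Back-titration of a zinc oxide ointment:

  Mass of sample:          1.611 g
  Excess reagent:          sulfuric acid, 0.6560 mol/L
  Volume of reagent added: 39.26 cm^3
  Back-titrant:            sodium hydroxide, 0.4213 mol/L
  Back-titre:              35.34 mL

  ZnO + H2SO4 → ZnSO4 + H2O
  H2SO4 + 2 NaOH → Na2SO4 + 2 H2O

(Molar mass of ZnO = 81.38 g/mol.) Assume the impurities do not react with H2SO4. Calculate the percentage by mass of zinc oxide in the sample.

n(H2SO4) added = 0.03926 × 0.6560 = 0.02575 mol
n(NaOH) used in back-titration = 0.03534 × 0.4213 = 0.01489 mol
From the 1:2 ratio, n(H2SO4) left over = 1/2 × 0.01489 = 7.444 × 10^-3 mol
n(H2SO4) consumed by analyte = 0.02575 − 7.444 × 10^-3 = 0.01831 mol
n(ZnO) = 0.01831 mol (1:1 ratio)
mass of ZnO = 0.01831 × 81.38 = 1.490 g
% ZnO = 1.490 / 1.611 × 100 = 92.49 %

92.49 %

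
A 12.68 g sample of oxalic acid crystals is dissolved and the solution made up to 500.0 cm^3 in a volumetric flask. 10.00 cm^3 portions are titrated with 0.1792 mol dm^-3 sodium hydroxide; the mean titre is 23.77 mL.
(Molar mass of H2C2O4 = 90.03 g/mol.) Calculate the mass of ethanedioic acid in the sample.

9.587 g

H2C2O4 + 2 NaOH → Na2C2O4 + 2 H2O
n(NaOH) per titration = 0.02377 × 0.1792 = 4.260 × 10^-3 mol
From the 1:2 ratio, n(H2C2O4) in each aliquot = 1/2 × 4.260 × 10^-3 = 2.130 × 10^-3 mol
n(H2C2O4) in the whole flask = 2.130 × 10^-3 × 500.0/10.00 = 0.1065 mol
mass of H2C2O4 = 0.1065 × 90.03 = 9.587 g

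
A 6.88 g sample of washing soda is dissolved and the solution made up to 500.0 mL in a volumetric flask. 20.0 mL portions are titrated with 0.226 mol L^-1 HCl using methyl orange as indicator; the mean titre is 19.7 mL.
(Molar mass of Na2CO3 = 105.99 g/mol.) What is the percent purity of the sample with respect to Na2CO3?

85.7 %

Na2CO3 + 2 HCl → 2 NaCl + H2O + CO2
n(HCl) per titration = 0.0197 × 0.226 = 4.45 × 10^-3 mol
From the 1:2 ratio, n(Na2CO3) in each aliquot = 1/2 × 4.45 × 10^-3 = 2.23 × 10^-3 mol
n(Na2CO3) in the whole flask = 2.23 × 10^-3 × 500.0/20.0 = 0.0557 mol
mass of Na2CO3 = 0.0557 × 105.99 = 5.90 g
% Na2CO3 = 5.90 / 6.88 × 100 = 85.7 %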